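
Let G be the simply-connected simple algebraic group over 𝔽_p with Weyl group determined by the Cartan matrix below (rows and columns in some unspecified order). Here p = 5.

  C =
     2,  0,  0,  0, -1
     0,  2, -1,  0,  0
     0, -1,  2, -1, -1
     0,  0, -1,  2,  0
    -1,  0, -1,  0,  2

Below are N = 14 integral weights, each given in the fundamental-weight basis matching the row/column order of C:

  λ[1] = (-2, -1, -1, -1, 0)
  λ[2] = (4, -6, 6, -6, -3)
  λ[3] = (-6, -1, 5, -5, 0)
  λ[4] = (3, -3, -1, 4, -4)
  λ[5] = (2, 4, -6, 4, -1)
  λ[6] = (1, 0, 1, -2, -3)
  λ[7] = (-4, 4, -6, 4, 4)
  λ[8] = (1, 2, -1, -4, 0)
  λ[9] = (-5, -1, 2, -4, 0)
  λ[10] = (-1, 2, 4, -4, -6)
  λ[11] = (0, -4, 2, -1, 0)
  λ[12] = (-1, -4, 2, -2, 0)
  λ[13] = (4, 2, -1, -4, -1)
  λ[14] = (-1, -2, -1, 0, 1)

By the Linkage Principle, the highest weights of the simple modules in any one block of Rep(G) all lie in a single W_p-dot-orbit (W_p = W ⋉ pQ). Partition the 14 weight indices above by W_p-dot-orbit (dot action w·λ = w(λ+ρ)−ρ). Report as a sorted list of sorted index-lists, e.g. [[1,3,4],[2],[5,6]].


Root system D_5: the 5×5 matrix C matches after relabeling.

Folding the 14 weights λ_j+ρ into Ā_5 (reps in the given 5-coord order):

  λ_1 → (1, 0, 0, 0, 0)
  λ_2 → (2, 0, 0, 0, 0)
  λ_3 → (0, 0, 1, 0, 1)
  λ_4 → (1, 3, 0, 0, 0)
  λ_5 → (2, 0, 0, 0, 0)
  λ_6 → (0, 0, 1, 0, 1)
  λ_7 → (2, 0, 0, 0, 0)
  λ_8 → (0, 0, 1, 0, 1)
  λ_9 → (1, 3, 0, 0, 0)
  λ_10 → (2, 0, 0, 0, 0)
  λ_11 → (1, 3, 0, 0, 0)
  λ_12 → (0, 2, 1, 0, 0)
  λ_13 → (2, 0, 0, 0, 0)
  λ_14 → (0, 0, 1, 0, 1)

The 14 indices split into 5 linkage classes (same alcove rep ⇔ same W_5-dot-orbit):

[[1], [2, 5, 7, 10, 13], [3, 6, 8, 14], [4, 9, 11], [12]]


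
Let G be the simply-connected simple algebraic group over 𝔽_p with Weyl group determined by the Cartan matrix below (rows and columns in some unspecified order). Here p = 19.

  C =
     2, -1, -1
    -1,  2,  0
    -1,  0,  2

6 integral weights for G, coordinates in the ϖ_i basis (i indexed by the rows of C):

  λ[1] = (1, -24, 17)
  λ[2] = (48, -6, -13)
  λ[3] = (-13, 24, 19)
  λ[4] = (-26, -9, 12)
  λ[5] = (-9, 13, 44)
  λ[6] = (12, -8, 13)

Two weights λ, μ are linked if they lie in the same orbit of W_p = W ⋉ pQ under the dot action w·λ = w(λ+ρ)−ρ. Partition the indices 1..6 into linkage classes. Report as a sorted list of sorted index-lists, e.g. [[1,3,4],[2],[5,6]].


Type A_3, rank 3, |W|=24; reorder rows/cols to standard.

λ_j+ρ reflected into Ā_19 (⟨·,θ^∨⟩≤19); 3-tuples as given:

  [1] (15, 2, 1)
  [2] (5, 1, 6)
  [3] (5, 1, 6)
  [4] (5, 1, 6)
  [5] (5, 1, 6)
  [6] (5, 1, 6)

The 6 indices split into 2 linkage classes (same alcove rep ⇔ same W_19-dot-orbit):

[[1], [2, 3, 4, 5, 6]]


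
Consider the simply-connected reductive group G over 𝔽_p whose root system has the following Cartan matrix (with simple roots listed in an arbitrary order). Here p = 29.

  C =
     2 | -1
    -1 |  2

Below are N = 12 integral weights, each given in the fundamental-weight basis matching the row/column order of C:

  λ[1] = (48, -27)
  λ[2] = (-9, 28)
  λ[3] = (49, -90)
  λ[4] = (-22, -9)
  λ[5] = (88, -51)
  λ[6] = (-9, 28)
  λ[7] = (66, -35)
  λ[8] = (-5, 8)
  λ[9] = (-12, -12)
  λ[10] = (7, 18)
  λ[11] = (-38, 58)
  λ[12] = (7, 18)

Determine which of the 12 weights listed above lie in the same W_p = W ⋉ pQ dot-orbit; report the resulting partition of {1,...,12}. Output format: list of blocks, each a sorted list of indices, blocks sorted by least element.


A_2 Cartan matrix, 2 simple roots permuted; ρ=(1,1).

Folding the 12 weights λ_j+ρ into Ā_29 (reps in the given 2-coord order):

  λ_1+ρ ↦ (3, 6);  λ_2+ρ ↦ (8, 21);  λ_3+ρ ↦ (8, 19);  λ_4+ρ ↦ (8, 21);  λ_5+ρ ↦ (8, 19);  λ_6+ρ ↦ (8, 21);  λ_7+ρ ↦ (4, 5);  λ_8+ρ ↦ (4, 5);  λ_9+ρ ↦ (11, 11);  λ_10+ρ ↦ (8, 19);  λ_11+ρ ↦ (1, 7);  λ_12+ρ ↦ (8, 19)

Grouping the 12 weights by Ā_29-representative: 6 linkage classes.

[[1], [2, 4, 6], [3, 5, 10, 12], [7, 8], [9], [11]]


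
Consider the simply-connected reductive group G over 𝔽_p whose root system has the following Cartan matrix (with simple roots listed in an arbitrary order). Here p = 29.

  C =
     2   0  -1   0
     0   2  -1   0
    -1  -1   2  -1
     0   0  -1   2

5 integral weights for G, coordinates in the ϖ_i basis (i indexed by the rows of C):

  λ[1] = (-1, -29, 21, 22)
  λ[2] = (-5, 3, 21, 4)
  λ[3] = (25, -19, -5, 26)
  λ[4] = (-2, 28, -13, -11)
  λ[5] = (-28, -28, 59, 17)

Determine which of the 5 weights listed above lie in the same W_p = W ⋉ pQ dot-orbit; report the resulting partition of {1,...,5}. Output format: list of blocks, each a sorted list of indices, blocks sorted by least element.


Root system D_4: the 4×4 matrix C matches after relabeling.

λ_j+ρ reflected into Ā_29 (⟨·,θ^∨⟩≤29); 4-tuples as given:

  λ_1+ρ ↦ (10, 6, 6, 1)
  λ_2+ρ ↦ (2, 2, 2, 3)
  λ_3+ρ ↦ (2, 2, 2, 3)
  λ_4+ρ ↦ (10, 6, 6, 1)
  λ_5+ρ ↦ (2, 2, 2, 3)

2 distinct reps among the 5 weights ⇒ 2 W_29-linkage classes:

[[1, 4], [2, 3, 5]]


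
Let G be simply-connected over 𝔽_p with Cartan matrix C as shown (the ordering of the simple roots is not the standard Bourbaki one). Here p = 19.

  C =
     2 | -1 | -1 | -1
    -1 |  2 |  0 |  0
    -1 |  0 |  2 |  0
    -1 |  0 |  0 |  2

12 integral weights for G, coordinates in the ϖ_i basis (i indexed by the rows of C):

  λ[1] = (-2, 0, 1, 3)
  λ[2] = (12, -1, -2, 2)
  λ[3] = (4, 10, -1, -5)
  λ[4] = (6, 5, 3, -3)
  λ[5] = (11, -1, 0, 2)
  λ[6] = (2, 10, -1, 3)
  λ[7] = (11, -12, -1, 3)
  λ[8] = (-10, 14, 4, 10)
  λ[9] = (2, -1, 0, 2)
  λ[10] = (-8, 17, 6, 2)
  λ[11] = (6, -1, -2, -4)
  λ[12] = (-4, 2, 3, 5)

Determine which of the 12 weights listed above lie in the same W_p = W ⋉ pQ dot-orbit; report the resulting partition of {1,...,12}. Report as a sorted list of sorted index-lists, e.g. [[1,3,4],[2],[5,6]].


C ↔ D_4 under row/col permutation; |W(D_4)| = 192.

Folding the 12 weights λ_j+ρ into Ā_19 (reps in the given 4-coord order):

  λ_1 → (1, 0, 1, 3) · λ_2 → (3, 0, 1, 3) · λ_3 → (1, 11, 0, 4) · λ_4 → (2, 6, 4, 2) · λ_5 → (3, 0, 1, 3) · λ_6 → (1, 11, 0, 4) · λ_7 → (1, 11, 0, 4) · λ_8 → (2, 6, 4, 2) · λ_9 → (3, 0, 1, 3) · λ_10 → (1, 11, 0, 4) · λ_11 → (3, 0, 1, 3) · λ_12 → (3, 0, 1, 3)

These 12 weights hit 4 W_19-dot-orbits; sizes (1, 5, 4, 2):

[[1], [2, 5, 9, 11, 12], [3, 6, 7, 10], [4, 8]]


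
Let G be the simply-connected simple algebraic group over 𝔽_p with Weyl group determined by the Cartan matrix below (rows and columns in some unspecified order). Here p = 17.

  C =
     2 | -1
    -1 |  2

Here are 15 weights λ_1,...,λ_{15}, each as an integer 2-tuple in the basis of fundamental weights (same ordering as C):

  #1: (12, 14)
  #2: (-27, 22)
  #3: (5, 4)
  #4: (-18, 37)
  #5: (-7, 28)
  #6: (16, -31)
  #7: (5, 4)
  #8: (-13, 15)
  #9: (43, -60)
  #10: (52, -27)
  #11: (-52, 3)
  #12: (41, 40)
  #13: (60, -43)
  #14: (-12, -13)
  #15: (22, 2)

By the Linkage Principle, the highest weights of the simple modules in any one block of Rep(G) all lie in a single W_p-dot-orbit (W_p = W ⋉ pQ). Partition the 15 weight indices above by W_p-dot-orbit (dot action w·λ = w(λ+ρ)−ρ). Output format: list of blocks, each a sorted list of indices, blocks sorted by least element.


Cartan matrix: type A_2 (|W|=6); un-permuting the 2 rows.

W_17-reps of the 15 weights in Ā_17 (same 2-coord order as C):

  λ_1+ρ ↦ (2, 4)
  λ_2+ρ ↦ (8, 6)
  λ_3+ρ ↦ (6, 5)
  λ_4+ρ ↦ (0, 4)
  λ_5+ρ ↦ (6, 5)
  λ_6+ρ ↦ (0, 4)
  λ_7+ρ ↦ (6, 5)
  λ_8+ρ ↦ (12, 4)
  λ_9+ρ ↦ (8, 7)
  λ_10+ρ ↦ (8, 7)
  λ_11+ρ ↦ (0, 4)
  λ_12+ρ ↦ (8, 7)
  λ_13+ρ ↦ (8, 7)
  λ_14+ρ ↦ (6, 5)
  λ_15+ρ ↦ (8, 6)

6 distinct reps among the 15 weights ⇒ 6 W_17-linkage classes:

[[1], [2, 15], [3, 5, 7, 14], [4, 6, 11], [8], [9, 10, 12, 13]]


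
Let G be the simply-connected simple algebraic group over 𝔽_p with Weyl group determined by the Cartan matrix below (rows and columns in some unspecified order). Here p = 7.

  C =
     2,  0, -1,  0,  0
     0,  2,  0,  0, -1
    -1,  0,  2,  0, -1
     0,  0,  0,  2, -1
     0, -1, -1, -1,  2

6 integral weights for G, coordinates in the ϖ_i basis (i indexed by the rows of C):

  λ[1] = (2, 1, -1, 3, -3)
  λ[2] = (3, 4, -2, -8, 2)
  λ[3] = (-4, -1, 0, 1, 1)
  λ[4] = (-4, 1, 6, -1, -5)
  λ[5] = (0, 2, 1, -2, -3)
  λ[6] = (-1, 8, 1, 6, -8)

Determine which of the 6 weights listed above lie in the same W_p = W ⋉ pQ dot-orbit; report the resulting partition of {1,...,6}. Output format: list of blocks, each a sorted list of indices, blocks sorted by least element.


Root system D_5: the 5×5 matrix C matches after relabeling.

Ā_7 reps of the 6 weights (D_5, coords as presented):

  [1] (1, 0, 2, 2, 0) · [2] (0, 0, 1, 2, 0) · [3] (1, 0, 2, 2, 0) · [4] (1, 0, 2, 2, 0) · [5] (0, 0, 1, 2, 0) · [6] (1, 0, 2, 2, 0)

Linkage partition of the 6 weights (2 classes, p=7):

[[1, 3, 4, 6], [2, 5]]


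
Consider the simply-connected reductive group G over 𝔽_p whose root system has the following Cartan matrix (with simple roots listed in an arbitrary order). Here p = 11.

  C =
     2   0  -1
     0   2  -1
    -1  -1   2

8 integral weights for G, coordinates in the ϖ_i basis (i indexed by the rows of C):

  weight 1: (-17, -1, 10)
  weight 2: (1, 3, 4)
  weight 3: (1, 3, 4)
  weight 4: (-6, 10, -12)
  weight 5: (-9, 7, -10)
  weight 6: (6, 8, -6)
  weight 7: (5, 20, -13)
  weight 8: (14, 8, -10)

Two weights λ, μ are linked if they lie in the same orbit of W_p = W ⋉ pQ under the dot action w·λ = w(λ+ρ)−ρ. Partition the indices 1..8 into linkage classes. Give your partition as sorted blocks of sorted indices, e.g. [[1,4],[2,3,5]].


Type A_3, rank 3, |W|=24; reorder rows/cols to standard.

Each λ_j+ρ reduced to Ā_11; 3-tuples below use C's row order:

  λ_1 → (6, 0, 0)
  λ_2 → (2, 4, 5)
  λ_3 → (2, 4, 5)
  λ_4 → (6, 0, 0)
  λ_5 → (2, 2, 1)
  λ_6 → (2, 4, 5)
  λ_7 → (4, 1, 1)
  λ_8 → (2, 4, 5)

These 8 weights hit 4 W_11-dot-orbits; sizes (2, 4, 1, 1):

[[1, 4], [2, 3, 6, 8], [5], [7]]


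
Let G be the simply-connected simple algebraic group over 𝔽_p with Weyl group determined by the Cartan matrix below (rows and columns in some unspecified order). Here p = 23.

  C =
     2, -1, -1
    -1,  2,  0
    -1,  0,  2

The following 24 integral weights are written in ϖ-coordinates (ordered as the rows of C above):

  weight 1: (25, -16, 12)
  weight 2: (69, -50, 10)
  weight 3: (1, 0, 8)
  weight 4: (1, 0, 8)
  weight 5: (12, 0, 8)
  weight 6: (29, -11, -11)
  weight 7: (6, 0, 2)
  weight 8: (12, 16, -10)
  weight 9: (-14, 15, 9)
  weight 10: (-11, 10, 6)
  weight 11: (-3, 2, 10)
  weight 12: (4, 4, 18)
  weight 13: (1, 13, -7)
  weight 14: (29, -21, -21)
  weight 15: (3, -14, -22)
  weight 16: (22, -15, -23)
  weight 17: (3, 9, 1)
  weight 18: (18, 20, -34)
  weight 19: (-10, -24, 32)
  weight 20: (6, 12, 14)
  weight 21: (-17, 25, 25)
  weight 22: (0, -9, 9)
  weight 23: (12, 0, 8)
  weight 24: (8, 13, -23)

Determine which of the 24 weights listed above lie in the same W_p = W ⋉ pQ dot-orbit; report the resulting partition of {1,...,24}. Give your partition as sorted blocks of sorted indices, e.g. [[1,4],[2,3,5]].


Type A_3, rank 3, |W|=24; reorder rows/cols to standard.

Folding the 24 weights λ_j+ρ into Ā_23 (reps in the given 3-coord order):

    [1] (7, 1, 3)
    [2] (2, 1, 9)
    [3] (2, 1, 9)
    [4] (2, 1, 9)
    [5] (13, 1, 9)
    [6] (10, 3, 3)
    [7] (7, 1, 3)
    [8] (4, 10, 2)
    [9] (10, 3, 3)
    [10] (7, 1, 3)
    [11] (2, 1, 9)
    [12] (4, 1, 13)
    [13] (4, 10, 2)
    [14] (10, 3, 3)
    [15] (4, 10, 2)
    [16] (13, 1, 9)
    [17] (4, 10, 2)
    [18] (4, 10, 2)
    [19] (13, 1, 9)
    [20] (7, 1, 3)
    [21] (10, 3, 3)
    [22] (7, 1, 3)
    [23] (13, 1, 9)
    [24] (13, 1, 9)

Linkage partition of the 24 weights (6 classes, p=23):

[[1, 7, 10, 20, 22], [2, 3, 4, 11], [5, 16, 19, 23, 24], [6, 9, 14, 21], [8, 13, 15, 17, 18], [12]]


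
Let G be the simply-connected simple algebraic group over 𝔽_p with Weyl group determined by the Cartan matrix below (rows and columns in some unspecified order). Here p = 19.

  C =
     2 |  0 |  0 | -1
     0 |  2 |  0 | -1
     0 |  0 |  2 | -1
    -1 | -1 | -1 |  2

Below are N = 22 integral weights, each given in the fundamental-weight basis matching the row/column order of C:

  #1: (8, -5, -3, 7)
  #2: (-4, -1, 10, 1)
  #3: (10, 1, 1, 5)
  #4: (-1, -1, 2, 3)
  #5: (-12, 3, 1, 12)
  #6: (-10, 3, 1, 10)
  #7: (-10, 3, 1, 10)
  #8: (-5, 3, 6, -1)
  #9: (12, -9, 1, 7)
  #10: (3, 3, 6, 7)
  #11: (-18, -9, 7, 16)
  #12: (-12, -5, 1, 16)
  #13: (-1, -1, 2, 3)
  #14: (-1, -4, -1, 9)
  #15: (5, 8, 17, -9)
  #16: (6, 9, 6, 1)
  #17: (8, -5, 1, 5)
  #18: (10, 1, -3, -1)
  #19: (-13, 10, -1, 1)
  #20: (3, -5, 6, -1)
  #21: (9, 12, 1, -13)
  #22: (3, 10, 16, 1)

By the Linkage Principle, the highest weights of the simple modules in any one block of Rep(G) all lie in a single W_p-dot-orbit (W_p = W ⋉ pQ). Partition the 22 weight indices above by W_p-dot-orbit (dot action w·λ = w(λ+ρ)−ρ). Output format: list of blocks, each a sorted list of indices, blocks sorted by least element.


D_4 Cartan matrix, 4 simple roots permuted; ρ=(1,1,1,1).

W_19-reps of the 22 weights in Ā_19 (same 4-coord order as C):

    λ_1 → (9, 4, 2, 2)
    λ_2 → (2, 1, 10, 0)
    λ_3 → (9, 0, 0, 2)
    λ_4 → (0, 0, 3, 4)
    λ_5 → (11, 4, 2, 0)
    λ_6 → (9, 4, 2, 2)
    λ_7 → (9, 4, 2, 2)
    λ_8 → (0, 0, 3, 4)
    λ_9 → (9, 4, 2, 2)
    λ_10 → (0, 0, 3, 4)
    λ_11 → (9, 0, 0, 2)
    λ_12 → (11, 4, 2, 0)
    λ_13 → (0, 0, 3, 4)
    λ_14 → (0, 3, 0, 7)
    λ_15 → (2, 1, 10, 0)
    λ_16 → (0, 3, 0, 7)
    λ_17 → (9, 4, 2, 2)
    λ_18 → (9, 0, 0, 2)
    λ_19 → (2, 1, 10, 0)
    λ_20 → (0, 0, 3, 4)
    λ_21 → (2, 1, 10, 0)
    λ_22 → (11, 4, 2, 0)

These 22 weights hit 6 W_19-dot-orbits; sizes (5, 4, 3, 5, 3, 2):

[[1, 6, 7, 9, 17], [2, 15, 19, 21], [3, 11, 18], [4, 8, 10, 13, 20], [5, 12, 22], [14, 16]]


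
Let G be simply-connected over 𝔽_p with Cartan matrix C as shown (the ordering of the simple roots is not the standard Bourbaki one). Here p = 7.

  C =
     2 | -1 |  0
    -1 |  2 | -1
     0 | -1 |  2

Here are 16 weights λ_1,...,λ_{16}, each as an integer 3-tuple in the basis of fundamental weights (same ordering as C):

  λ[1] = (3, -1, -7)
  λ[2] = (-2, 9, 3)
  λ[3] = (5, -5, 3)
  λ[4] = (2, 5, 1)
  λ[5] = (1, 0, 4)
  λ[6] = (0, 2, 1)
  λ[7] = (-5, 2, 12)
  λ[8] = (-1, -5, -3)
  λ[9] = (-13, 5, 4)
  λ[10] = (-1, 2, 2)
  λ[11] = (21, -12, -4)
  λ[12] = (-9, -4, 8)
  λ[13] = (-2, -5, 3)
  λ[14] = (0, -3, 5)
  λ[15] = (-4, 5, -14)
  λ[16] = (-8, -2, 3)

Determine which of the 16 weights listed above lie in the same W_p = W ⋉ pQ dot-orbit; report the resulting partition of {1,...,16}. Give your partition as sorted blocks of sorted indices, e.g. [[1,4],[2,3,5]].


Root system A_3: the 3×3 matrix C matches after relabeling.

W_7-reps of the 16 weights in Ā_7 (same 3-coord order as C):

    λ_1+ρ ↦ (2, 4, 0)
    λ_2+ρ ↦ (4, 0, 1)
    λ_3+ρ ↦ (2, 4, 0)
    λ_4+ρ ↦ (1, 3, 2)
    λ_5+ρ ↦ (1, 1, 4)
    λ_6+ρ ↦ (1, 3, 2)
    λ_7+ρ ↦ (1, 3, 2)
    λ_8+ρ ↦ (2, 4, 0)
    λ_9+ρ ↦ (1, 1, 4)
    λ_10+ρ ↦ (0, 3, 3)
    λ_11+ρ ↦ (0, 3, 3)
    λ_12+ρ ↦ (1, 3, 2)
    λ_13+ρ ↦ (4, 0, 1)
    λ_14+ρ ↦ (1, 1, 4)
    λ_15+ρ ↦ (1, 0, 3)
    λ_16+ρ ↦ (0, 3, 3)

Grouping the 16 weights by Ā_7-representative: 6 linkage classes.

[[1, 3, 8], [2, 13], [4, 6, 7, 12], [5, 9, 14], [10, 11, 16], [15]]


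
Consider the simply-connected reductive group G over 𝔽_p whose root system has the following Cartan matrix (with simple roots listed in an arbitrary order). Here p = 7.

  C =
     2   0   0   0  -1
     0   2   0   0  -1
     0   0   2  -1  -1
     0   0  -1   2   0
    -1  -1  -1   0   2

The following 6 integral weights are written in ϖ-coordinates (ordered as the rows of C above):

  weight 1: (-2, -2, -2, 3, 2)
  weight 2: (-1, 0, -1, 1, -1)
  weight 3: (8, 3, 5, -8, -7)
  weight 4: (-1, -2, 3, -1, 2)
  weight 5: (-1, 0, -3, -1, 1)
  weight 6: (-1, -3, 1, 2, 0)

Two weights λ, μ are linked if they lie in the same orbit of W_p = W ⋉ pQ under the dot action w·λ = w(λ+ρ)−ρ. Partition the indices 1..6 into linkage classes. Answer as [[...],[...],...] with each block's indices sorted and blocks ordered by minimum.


C ↔ D_5 under row/col permutation; |W(D_5)| = 1920.

Each λ_j+ρ reduced to Ā_7; 5-tuples below use C's row order:

  1: (1, 1, 1, 3, 0)
  2: (0, 1, 0, 2, 0)
  3: (0, 1, 0, 2, 0)
  4: (0, 1, 0, 2, 0)
  5: (0, 1, 0, 2, 0)
  6: (1, 1, 1, 3, 0)

These 6 weights hit 2 W_7-dot-orbits; sizes (2, 4):

[[1, 6], [2, 3, 4, 5]]


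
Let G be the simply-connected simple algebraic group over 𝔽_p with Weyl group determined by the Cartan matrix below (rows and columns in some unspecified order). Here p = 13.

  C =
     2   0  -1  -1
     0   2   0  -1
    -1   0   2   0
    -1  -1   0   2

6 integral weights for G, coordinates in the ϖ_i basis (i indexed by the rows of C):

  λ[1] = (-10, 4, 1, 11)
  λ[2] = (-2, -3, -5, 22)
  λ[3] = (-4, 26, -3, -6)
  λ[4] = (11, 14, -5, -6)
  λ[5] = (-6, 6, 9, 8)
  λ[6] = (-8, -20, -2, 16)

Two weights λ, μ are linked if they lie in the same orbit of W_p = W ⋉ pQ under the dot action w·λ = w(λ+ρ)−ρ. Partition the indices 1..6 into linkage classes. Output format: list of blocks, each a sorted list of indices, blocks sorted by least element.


A_4 Cartan matrix, 4 simple roots permuted; ρ=(1,1,1,1).

Each λ_j+ρ reduced to Ā_13; 4-tuples below use C's row order:

    λ_1+ρ ↦ (2, 1, 3, 3)
    λ_2+ρ ↦ (2, 1, 3, 3)
    λ_3+ρ ↦ (2, 1, 3, 3)
    λ_4+ρ ↦ (2, 1, 3, 3)
    λ_5+ρ ↦ (2, 1, 3, 3)
    λ_6+ρ ↦ (3, 3, 4, 1)

These 6 weights hit 2 W_13-dot-orbits; sizes (5, 1):

[[1, 2, 3, 4, 5], [6]]


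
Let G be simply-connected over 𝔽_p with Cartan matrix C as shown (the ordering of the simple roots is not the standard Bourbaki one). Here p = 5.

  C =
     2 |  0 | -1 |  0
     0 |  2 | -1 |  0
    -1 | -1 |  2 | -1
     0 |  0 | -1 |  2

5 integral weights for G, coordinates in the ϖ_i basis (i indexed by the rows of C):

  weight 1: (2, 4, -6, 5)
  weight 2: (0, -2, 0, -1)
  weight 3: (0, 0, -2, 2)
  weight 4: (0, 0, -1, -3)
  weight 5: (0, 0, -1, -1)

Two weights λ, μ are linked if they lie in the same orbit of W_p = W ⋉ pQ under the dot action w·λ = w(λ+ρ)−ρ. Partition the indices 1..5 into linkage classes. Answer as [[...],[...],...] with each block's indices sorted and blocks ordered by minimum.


D_4 Cartan matrix, 4 simple roots permuted; ρ=(1,1,1,1).

Ā_5 reps of the 5 weights (D_4, coords as presented):

  [1] (1, 1, 0, 0)
  [2] (1, 1, 0, 0)
  [3] (0, 0, 1, 2)
  [4] (1, 1, 0, 0)
  [5] (1, 1, 0, 0)

Linkage partition of the 5 weights (2 classes, p=5):

[[1, 2, 4, 5], [3]]


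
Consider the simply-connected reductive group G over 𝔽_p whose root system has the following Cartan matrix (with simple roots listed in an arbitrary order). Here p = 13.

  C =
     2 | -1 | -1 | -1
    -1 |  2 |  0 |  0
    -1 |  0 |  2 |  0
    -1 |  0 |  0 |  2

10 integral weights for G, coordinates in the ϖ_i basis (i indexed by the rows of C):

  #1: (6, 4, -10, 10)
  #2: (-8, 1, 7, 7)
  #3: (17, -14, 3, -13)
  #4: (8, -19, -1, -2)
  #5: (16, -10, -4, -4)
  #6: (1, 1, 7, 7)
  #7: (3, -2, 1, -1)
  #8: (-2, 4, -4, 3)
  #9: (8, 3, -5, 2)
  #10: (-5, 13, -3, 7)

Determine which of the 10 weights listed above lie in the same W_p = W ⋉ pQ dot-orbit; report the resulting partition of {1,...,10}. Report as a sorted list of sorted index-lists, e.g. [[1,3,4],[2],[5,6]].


Cartan matrix: type D_4 (|W|=192); un-permuting the 4 rows.

W_13-reps of the 10 weights in Ā_13 (same 4-coord order as C):

  1: (2, 5, 1, 1)
  2: (2, 5, 1, 1)
  3: (3, 1, 2, 0)
  4: (3, 1, 1, 0)
  5: (2, 5, 1, 1)
  6: (2, 5, 1, 1)
  7: (3, 1, 2, 0)
  8: (3, 1, 1, 0)
  9: (3, 1, 1, 0)
  10: (2, 5, 1, 1)

3 distinct reps among the 10 weights ⇒ 3 W_13-linkage classes:

[[1, 2, 5, 6, 10], [3, 7], [4, 8, 9]]


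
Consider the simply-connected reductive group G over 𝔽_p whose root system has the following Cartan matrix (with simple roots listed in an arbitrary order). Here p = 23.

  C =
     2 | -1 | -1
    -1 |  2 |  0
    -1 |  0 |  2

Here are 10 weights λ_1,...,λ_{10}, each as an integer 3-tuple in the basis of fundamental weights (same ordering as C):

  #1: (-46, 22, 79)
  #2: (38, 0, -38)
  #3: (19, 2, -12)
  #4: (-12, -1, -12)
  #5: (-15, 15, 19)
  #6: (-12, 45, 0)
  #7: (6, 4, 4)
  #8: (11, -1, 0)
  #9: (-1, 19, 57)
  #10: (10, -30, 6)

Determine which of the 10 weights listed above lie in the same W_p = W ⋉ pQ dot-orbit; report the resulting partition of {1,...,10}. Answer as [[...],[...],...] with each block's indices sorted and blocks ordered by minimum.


C ↔ A_3 under row/col permutation; |W(A_3)| = 24.

Alcove-folded reps (p=23, 10 weights, presented ϖ-order):

  λ_1 → (11, 11, 0) · λ_2 → (14, 2, 6) · λ_3 → (9, 3, 11) · λ_4 → (11, 11, 0) · λ_5 → (14, 2, 6) · λ_6 → (12, 0, 1) · λ_7 → (7, 5, 5) · λ_8 → (12, 0, 1) · λ_9 → (9, 3, 11) · λ_10 → (7, 5, 5)

Partition of {1..10} into 5 W_23-dot-orbits:

[[1, 4], [2, 5], [3, 9], [6, 8], [7, 10]]


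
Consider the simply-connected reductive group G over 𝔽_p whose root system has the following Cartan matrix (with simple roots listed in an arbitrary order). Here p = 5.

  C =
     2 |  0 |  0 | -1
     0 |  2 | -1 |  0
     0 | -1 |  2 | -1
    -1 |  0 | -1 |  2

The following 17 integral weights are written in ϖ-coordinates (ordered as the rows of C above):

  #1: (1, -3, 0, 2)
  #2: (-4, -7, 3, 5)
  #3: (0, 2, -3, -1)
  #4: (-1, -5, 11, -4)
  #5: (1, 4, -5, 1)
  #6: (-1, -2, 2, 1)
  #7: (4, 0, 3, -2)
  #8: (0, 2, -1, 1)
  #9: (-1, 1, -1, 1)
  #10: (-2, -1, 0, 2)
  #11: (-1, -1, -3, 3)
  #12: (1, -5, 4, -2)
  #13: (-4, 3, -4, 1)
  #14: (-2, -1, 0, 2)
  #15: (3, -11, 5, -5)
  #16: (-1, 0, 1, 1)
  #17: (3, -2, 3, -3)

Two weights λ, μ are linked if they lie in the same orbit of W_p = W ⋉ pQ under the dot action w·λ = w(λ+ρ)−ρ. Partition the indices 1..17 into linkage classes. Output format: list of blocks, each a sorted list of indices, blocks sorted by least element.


Cartan matrix: type A_4 (|W|=120); un-permuting the 4 rows.

λ_j+ρ reflected into Ā_5 (⟨·,θ^∨⟩≤5); 4-tuples as given:

  [1] (1, 0, 1, 2)
  [2] (1, 1, 0, 1)
  [3] (1, 1, 0, 1)
  [4] (0, 1, 2, 2)
  [5] (0, 1, 2, 2)
  [6] (0, 1, 2, 2)
  [7] (0, 3, 0, 1)
  [8] (0, 2, 0, 2)
  [9] (0, 2, 0, 2)
  [10] (1, 0, 1, 2)
  [11] (0, 2, 0, 2)
  [12] (0, 3, 0, 1)
  [13] (1, 0, 1, 2)
  [14] (1, 0, 1, 2)
  [15] (0, 3, 0, 1)
  [16] (0, 1, 2, 2)
  [17] (1, 0, 1, 2)

The 17 indices split into 5 linkage classes (same alcove rep ⇔ same W_5-dot-orbit):

[[1, 10, 13, 14, 17], [2, 3], [4, 5, 6, 16], [7, 12, 15], [8, 9, 11]]


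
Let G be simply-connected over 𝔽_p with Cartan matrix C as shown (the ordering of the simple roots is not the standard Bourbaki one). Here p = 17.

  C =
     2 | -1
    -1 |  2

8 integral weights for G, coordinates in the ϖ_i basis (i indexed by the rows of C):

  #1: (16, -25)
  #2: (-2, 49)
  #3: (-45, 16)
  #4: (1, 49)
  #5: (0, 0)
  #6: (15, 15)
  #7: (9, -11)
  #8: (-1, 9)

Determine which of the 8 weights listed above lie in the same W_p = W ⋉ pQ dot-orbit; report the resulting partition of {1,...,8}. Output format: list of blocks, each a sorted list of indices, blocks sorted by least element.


Root system A_2: the 2×2 matrix C matches after relabeling.

λ_j+ρ reflected into Ā_17 (⟨·,θ^∨⟩≤17); 2-tuples as given:

  [1] (0, 10)
  [2] (1, 1)
  [3] (0, 10)
  [4] (1, 1)
  [5] (1, 1)
  [6] (1, 1)
  [7] (0, 10)
  [8] (0, 10)

2 distinct reps among the 8 weights ⇒ 2 W_17-linkage classes:

[[1, 3, 7, 8], [2, 4, 5, 6]]


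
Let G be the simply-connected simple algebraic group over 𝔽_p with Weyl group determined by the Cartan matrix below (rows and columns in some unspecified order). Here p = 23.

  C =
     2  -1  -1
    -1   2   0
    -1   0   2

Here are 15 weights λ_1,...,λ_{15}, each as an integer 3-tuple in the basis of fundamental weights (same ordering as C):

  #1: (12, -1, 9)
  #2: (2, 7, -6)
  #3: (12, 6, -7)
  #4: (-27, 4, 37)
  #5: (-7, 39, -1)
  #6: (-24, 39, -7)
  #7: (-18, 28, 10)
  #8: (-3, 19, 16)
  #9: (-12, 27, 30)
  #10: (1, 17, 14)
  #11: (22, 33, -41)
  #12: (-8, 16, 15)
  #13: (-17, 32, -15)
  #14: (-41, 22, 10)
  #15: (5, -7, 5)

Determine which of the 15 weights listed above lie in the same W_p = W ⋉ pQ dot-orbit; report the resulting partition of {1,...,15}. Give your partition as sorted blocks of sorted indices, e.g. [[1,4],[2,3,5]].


Type A_3, rank 3, |W|=24; reorder rows/cols to standard.

λ_j+ρ reflected into Ā_23 (⟨·,θ^∨⟩≤23); 3-tuples as given:

  λ_1 → (13, 0, 10);  λ_2 → (2, 6, 3);  λ_3 → (7, 7, 6);  λ_4 → (2, 6, 3);  λ_5 → (11, 6, 0);  λ_6 → (0, 6, 6);  λ_7 → (11, 6, 0);  λ_8 → (2, 6, 3);  λ_9 → (2, 6, 3);  λ_10 → (2, 6, 3);  λ_11 → (11, 6, 0);  λ_12 → (7, 7, 6);  λ_13 → (7, 7, 6);  λ_14 → (0, 6, 6);  λ_15 → (0, 6, 6)

Linkage partition of the 15 weights (5 classes, p=23):

[[1], [2, 4, 8, 9, 10], [3, 12, 13], [5, 7, 11], [6, 14, 15]]


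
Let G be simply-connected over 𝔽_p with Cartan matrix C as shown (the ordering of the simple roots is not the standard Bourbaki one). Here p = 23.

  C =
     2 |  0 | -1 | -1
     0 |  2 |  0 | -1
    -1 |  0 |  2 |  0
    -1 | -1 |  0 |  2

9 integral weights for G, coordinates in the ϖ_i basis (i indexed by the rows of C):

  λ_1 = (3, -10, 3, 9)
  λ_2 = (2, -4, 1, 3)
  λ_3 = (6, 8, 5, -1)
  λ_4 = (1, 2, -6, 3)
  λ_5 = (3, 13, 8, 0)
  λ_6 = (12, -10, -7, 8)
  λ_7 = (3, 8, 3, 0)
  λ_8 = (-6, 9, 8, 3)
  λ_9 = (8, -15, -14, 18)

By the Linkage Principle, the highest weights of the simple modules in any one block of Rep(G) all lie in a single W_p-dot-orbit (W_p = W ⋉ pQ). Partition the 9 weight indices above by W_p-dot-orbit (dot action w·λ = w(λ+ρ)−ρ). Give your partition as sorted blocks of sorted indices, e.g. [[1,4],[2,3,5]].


C ↔ A_4 under row/col permutation; |W(A_4)| = 120.

λ_j+ρ reflected into Ā_23 (⟨·,θ^∨⟩≤23); 4-tuples as given:

  [1] (4, 9, 4, 1)
  [2] (3, 3, 2, 1)
  [3] (7, 9, 6, 0)
  [4] (3, 3, 2, 1)
  [5] (4, 9, 4, 1)
  [6] (7, 9, 6, 0)
  [7] (4, 9, 4, 1)
  [8] (4, 9, 4, 1)
  [9] (4, 9, 4, 1)

Grouping the 9 weights by Ā_23-representative: 3 linkage classes.

[[1, 5, 7, 8, 9], [2, 4], [3, 6]]


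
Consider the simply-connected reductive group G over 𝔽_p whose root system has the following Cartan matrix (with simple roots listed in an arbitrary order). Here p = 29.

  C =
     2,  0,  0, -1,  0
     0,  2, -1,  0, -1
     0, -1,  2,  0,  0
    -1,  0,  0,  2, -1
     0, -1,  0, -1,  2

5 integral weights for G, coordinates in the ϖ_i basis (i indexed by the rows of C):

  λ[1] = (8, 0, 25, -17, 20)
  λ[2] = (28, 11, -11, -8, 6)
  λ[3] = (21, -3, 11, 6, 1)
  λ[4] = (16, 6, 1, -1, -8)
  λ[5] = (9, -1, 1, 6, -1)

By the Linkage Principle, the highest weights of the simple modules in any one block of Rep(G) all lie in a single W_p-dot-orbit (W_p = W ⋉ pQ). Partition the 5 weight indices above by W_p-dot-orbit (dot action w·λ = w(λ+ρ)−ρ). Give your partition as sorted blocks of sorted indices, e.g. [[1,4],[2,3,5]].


A_5 Cartan matrix, 5 simple roots permuted; ρ=(1,1,1,1,1).

Folding the 5 weights λ_j+ρ into Ā_29 (reps in the given 5-coord order):

  λ_1+ρ ↦ (9, 1, 7, 3, 2);  λ_2+ρ ↦ (10, 0, 2, 7, 0);  λ_3+ρ ↦ (10, 0, 2, 7, 0);  λ_4+ρ ↦ (10, 0, 2, 7, 0);  λ_5+ρ ↦ (10, 0, 2, 7, 0)

Partition of {1..5} into 2 W_29-dot-orbits:

[[1], [2, 3, 4, 5]]


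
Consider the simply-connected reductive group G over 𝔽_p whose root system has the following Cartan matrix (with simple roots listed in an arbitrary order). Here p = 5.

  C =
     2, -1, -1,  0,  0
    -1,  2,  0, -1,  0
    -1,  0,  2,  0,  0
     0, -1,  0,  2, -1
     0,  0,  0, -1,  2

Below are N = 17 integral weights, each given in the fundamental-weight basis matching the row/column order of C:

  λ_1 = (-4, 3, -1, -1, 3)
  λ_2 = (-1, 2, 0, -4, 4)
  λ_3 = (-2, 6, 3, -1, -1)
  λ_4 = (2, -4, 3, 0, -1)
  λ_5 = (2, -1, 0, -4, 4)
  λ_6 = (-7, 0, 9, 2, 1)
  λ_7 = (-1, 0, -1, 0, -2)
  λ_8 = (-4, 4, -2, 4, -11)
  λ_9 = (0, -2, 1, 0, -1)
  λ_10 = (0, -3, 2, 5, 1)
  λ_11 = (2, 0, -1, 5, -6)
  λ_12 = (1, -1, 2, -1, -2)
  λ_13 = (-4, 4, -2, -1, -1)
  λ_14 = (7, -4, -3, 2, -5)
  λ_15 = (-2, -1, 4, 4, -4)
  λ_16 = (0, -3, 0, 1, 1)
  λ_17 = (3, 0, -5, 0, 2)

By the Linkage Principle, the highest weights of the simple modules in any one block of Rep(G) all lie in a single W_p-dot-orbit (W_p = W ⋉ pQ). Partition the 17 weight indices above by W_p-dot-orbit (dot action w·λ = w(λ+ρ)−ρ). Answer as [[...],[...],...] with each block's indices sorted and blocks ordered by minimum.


Dynkin diagram of C (from the 8 off-diagonal −1 entries): A_5.

Folding the 17 weights λ_j+ρ into Ā_5 (reps in the given 5-coord order):

  [1] (0, 1, 0, 0, 1) · [2] (0, 0, 0, 3, 1) · [3] (0, 0, 0, 3, 1) · [4] (0, 1, 2, 0, 0) · [5] (0, 3, 0, 0, 1) · [6] (0, 0, 0, 3, 1) · [7] (0, 1, 0, 0, 1) · [8] (1, 1, 3, 0, 0) · [9] (0, 1, 2, 0, 0) · [10] (1, 1, 0, 0, 2) · [11] (1, 1, 3, 0, 0) · [12] (1, 1, 3, 0, 0) · [13] (1, 1, 3, 0, 0) · [14] (1, 1, 0, 0, 2) · [15] (0, 1, 0, 0, 1) · [16] (1, 1, 0, 0, 2) · [17] (0, 1, 0, 0, 1)

The 17 indices split into 6 linkage classes (same alcove rep ⇔ same W_5-dot-orbit):

[[1, 7, 15, 17], [2, 3, 6], [4, 9], [5], [8, 11, 12, 13], [10, 14, 16]]


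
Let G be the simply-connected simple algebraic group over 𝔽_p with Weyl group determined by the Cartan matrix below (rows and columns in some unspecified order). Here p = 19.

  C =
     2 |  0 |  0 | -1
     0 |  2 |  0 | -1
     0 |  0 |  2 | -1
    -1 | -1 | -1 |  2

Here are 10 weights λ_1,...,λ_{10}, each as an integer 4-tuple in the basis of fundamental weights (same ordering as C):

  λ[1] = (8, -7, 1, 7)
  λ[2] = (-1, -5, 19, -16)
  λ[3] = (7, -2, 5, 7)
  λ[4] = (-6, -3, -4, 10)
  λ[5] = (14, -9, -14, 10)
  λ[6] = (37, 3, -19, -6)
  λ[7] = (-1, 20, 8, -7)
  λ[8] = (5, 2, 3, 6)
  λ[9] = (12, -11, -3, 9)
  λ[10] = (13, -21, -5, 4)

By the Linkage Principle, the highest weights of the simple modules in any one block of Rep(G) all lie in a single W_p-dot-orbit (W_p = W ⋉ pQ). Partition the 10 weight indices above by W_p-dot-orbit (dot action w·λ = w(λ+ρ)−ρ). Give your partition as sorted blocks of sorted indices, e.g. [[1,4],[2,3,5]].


C ↔ D_4 under row/col permutation; |W(D_4)| = 192.

λ_j+ρ reflected into Ā_19 (⟨·,θ^∨⟩≤19); 4-tuples as given:

  [1] (9, 6, 2, 0) · [2] (4, 0, 14, 0) · [3] (5, 2, 3, 1) · [4] (5, 2, 3, 1) · [5] (5, 2, 3, 1) · [6] (4, 0, 14, 0) · [7] (1, 10, 2, 3) · [8] (5, 2, 3, 1) · [9] (9, 6, 2, 0) · [10] (4, 0, 14, 0)

4 distinct reps among the 10 weights ⇒ 4 W_19-linkage classes:

[[1, 9], [2, 6, 10], [3, 4, 5, 8], [7]]


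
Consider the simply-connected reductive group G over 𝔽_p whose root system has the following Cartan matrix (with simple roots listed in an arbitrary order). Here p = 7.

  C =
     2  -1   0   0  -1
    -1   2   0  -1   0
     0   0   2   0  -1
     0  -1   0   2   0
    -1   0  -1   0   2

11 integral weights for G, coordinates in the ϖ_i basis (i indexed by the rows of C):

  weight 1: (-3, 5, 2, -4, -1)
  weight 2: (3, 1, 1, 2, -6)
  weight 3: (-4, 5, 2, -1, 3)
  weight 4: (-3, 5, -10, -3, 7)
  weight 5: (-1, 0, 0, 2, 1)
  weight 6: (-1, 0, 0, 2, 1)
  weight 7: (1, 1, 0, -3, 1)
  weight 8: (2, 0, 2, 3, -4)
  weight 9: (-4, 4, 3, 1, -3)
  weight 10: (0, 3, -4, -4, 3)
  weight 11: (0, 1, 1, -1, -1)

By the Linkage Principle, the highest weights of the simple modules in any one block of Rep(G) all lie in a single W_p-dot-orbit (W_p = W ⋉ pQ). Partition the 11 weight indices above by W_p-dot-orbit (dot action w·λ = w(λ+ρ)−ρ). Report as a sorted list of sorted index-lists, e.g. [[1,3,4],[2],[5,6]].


Root system A_5: the 5×5 matrix C matches after relabeling.

Folding the 11 weights λ_j+ρ into Ā_7 (reps in the given 5-coord order):

  λ_1+ρ ↦ (0, 1, 1, 3, 2) · λ_2+ρ ↦ (1, 1, 1, 1, 1) · λ_3+ρ ↦ (3, 0, 0, 3, 1) · λ_4+ρ ↦ (1, 1, 1, 1, 1) · λ_5+ρ ↦ (0, 1, 1, 3, 2) · λ_6+ρ ↦ (0, 1, 1, 3, 2) · λ_7+ρ ↦ (2, 0, 1, 2, 2) · λ_8+ρ ↦ (0, 1, 1, 3, 2) · λ_9+ρ ↦ (2, 0, 1, 2, 2) · λ_10+ρ ↦ (1, 1, 1, 1, 1) · λ_11+ρ ↦ (1, 2, 2, 0, 0)

5 distinct reps among the 11 weights ⇒ 5 W_7-linkage classes:

[[1, 5, 6, 8], [2, 4, 10], [3], [7, 9], [11]]


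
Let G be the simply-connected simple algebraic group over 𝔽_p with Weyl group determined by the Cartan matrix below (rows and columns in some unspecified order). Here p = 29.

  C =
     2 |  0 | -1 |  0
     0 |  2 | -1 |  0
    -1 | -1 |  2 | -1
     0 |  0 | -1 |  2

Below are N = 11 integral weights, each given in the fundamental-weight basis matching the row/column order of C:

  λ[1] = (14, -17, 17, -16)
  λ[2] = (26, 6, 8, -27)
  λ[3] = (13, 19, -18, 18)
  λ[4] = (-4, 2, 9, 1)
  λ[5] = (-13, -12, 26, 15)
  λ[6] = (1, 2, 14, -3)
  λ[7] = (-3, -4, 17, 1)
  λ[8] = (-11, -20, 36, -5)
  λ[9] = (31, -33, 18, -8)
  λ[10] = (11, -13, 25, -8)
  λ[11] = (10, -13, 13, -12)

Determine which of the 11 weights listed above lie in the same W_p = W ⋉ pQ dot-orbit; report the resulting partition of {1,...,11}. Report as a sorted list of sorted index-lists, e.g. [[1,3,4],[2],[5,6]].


D_4 Cartan matrix, 4 simple roots permuted; ρ=(1,1,1,1).

Alcove-folded reps (p=29, 11 weights, presented ϖ-order):

  [1] (2, 3, 9, 2)
  [2] (3, 3, 7, 2)
  [3] (3, 3, 7, 2)
  [4] (3, 3, 7, 2)
  [5] (2, 3, 9, 2)
  [6] (2, 3, 9, 2)
  [7] (2, 3, 9, 2)
  [8] (2, 11, 4, 4)
  [9] (3, 3, 7, 2)
  [10] (3, 3, 7, 2)
  [11] (2, 3, 9, 2)

Partition of {1..11} into 3 W_29-dot-orbits:

[[1, 5, 6, 7, 11], [2, 3, 4, 9, 10], [8]]


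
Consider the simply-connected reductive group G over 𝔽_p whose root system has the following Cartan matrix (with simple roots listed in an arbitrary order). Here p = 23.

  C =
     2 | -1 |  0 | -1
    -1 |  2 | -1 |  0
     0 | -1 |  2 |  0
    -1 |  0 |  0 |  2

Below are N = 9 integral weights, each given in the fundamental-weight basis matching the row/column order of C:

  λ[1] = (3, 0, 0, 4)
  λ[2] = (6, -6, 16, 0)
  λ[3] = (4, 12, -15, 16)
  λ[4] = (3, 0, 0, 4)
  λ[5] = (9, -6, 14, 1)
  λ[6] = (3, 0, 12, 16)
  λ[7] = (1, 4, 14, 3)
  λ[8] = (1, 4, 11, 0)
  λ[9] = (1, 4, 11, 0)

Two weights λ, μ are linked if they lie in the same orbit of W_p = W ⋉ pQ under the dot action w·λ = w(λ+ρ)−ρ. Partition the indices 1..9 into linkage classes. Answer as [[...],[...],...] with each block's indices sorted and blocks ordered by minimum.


A_4 Cartan matrix, 4 simple roots permuted; ρ=(1,1,1,1).

Ā_23 reps of the 9 weights (A_4, coords as presented):

    1: (4, 1, 1, 5)
    2: (2, 5, 12, 1)
    3: (4, 1, 1, 5)
    4: (4, 1, 1, 5)
    5: (5, 5, 10, 2)
    6: (4, 1, 1, 5)
    7: (2, 5, 12, 1)
    8: (2, 5, 12, 1)
    9: (2, 5, 12, 1)

The 9 indices split into 3 linkage classes (same alcove rep ⇔ same W_23-dot-orbit):

[[1, 3, 4, 6], [2, 7, 8, 9], [5]]


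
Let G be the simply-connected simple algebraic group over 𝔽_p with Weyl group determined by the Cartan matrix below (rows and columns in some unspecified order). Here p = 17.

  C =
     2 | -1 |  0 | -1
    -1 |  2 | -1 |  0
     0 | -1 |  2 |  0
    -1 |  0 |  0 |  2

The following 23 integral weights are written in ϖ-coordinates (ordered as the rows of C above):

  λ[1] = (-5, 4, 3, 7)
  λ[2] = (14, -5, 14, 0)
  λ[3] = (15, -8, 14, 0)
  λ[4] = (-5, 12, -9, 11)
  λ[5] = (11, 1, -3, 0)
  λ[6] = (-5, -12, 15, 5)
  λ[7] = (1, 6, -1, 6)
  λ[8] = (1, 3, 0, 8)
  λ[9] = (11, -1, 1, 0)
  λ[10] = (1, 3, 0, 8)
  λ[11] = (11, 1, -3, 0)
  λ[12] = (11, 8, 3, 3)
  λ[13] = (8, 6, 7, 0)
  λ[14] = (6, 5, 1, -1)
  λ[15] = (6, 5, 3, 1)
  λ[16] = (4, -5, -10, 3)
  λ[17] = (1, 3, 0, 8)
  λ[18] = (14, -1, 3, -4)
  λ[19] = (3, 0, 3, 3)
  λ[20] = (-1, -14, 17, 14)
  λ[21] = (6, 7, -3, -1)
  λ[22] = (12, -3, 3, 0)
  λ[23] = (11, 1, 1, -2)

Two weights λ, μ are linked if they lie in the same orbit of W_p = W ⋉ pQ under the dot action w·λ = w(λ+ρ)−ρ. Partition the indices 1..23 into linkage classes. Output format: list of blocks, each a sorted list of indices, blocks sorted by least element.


A_4 Cartan matrix, 4 simple roots permuted; ρ=(1,1,1,1).

W_17-reps of the 23 weights in Ā_17 (same 4-coord order as C):

  1: (4, 1, 4, 4)
  2: (2, 4, 1, 9)
  3: (2, 7, 0, 7)
  4: (4, 1, 4, 4)
  5: (12, 0, 2, 1)
  6: (2, 4, 1, 9)
  7: (2, 7, 0, 7)
  8: (2, 4, 1, 9)
  9: (12, 0, 2, 1)
  10: (2, 4, 1, 9)
  11: (12, 0, 2, 1)
  12: (4, 1, 4, 4)
  13: (2, 7, 0, 7)
  14: (7, 6, 2, 0)
  15: (7, 6, 2, 0)
  16: (4, 1, 4, 4)
  17: (2, 4, 1, 9)
  18: (12, 0, 2, 1)
  19: (4, 1, 4, 4)
  20: (12, 0, 2, 1)
  21: (7, 6, 2, 0)
  22: (11, 2, 2, 1)
  23: (11, 2, 2, 1)

Grouping the 23 weights by Ā_17-representative: 6 linkage classes.

[[1, 4, 12, 16, 19], [2, 6, 8, 10, 17], [3, 7, 13], [5, 9, 11, 18, 20], [14, 15, 21], [22, 23]]


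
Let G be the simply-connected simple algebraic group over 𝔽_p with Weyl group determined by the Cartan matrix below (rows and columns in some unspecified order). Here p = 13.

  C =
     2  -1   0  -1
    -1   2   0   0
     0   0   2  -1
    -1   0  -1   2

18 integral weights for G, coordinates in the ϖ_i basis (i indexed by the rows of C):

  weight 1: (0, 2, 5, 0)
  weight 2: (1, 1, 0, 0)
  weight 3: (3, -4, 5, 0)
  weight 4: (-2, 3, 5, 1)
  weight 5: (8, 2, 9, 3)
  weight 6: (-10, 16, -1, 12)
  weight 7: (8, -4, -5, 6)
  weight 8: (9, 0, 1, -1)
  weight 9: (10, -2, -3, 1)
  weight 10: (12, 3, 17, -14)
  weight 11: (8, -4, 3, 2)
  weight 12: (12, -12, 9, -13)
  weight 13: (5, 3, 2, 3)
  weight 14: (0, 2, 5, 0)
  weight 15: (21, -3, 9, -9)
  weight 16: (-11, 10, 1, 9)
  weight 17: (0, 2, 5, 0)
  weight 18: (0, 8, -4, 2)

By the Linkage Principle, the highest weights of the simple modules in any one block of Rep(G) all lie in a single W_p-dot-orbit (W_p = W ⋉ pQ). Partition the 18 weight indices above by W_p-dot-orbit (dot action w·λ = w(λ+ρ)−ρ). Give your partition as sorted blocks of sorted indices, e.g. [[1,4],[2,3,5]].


C ↔ A_4 under row/col permutation; |W(A_4)| = 120.

Alcove-folded reps (p=13, 18 weights, presented ϖ-order):

  λ_1+ρ ↦ (1, 3, 6, 1) · λ_2+ρ ↦ (2, 2, 1, 1) · λ_3+ρ ↦ (1, 3, 6, 1) · λ_4+ρ ↦ (1, 3, 6, 1) · λ_5+ρ ↦ (1, 9, 3, 0) · λ_6+ρ ↦ (5, 0, 4, 4) · λ_7+ρ ↦ (6, 0, 1, 3) · λ_8+ρ ↦ (10, 1, 2, 0) · λ_9+ρ ↦ (10, 1, 2, 0) · λ_10+ρ ↦ (5, 0, 4, 4) · λ_11+ρ ↦ (6, 0, 1, 3) · λ_12+ρ ↦ (10, 1, 2, 0) · λ_13+ρ ↦ (6, 0, 1, 3) · λ_14+ρ ↦ (1, 3, 6, 1) · λ_15+ρ ↦ (2, 2, 1, 1) · λ_16+ρ ↦ (10, 1, 2, 0) · λ_17+ρ ↦ (1, 3, 6, 1) · λ_18+ρ ↦ (1, 9, 3, 0)

Grouping the 18 weights by Ā_13-representative: 6 linkage classes.

[[1, 3, 4, 14, 17], [2, 15], [5, 18], [6, 10], [7, 11, 13], [8, 9, 12, 16]]


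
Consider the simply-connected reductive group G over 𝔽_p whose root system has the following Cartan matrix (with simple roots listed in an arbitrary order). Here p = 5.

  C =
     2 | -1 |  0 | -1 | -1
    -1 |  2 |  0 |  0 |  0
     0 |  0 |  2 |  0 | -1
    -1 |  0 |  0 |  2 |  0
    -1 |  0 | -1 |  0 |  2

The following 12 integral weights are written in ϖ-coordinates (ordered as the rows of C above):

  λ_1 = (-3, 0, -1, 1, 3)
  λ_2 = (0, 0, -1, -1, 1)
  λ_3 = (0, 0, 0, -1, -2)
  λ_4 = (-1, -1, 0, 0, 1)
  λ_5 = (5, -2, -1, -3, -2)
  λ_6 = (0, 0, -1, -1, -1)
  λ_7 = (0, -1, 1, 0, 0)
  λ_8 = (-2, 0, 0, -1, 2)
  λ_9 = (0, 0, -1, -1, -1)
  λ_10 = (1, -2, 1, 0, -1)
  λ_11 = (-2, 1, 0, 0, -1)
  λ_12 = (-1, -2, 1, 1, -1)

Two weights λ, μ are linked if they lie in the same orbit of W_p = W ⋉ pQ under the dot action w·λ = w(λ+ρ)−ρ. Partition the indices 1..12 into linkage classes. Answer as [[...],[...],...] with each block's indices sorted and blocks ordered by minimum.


Root system D_5: the 5×5 matrix C matches after relabeling.

Each λ_j+ρ reduced to Ā_5; 5-tuples below use C's row order:

  [1] (1, 1, 0, 0, 0)
  [2] (1, 1, 0, 0, 0)
  [3] (0, 1, 0, 0, 1)
  [4] (0, 0, 1, 1, 1)
  [5] (1, 0, 2, 1, 0)
  [6] (1, 1, 0, 0, 0)
  [7] (0, 0, 1, 1, 1)
  [8] (0, 0, 1, 1, 1)
  [9] (1, 1, 0, 0, 0)
  [10] (0, 1, 1, 1, 1)
  [11] (0, 1, 0, 0, 1)
  [12] (0, 0, 1, 1, 1)

Grouping the 12 weights by Ā_5-representative: 5 linkage classes.

[[1, 2, 6, 9], [3, 11], [4, 7, 8, 12], [5], [10]]
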